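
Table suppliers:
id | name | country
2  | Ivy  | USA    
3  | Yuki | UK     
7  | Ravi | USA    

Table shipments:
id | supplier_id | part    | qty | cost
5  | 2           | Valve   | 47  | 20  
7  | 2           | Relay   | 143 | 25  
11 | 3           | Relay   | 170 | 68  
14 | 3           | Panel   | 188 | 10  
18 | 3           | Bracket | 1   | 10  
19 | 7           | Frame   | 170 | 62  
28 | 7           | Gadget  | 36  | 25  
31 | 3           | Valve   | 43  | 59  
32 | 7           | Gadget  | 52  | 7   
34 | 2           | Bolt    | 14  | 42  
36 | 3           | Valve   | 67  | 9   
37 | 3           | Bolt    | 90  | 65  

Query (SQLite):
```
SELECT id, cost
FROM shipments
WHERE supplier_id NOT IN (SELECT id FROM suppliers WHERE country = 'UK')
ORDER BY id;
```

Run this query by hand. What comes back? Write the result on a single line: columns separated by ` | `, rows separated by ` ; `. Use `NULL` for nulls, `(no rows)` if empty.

Inner query: suppliers.id where country = 'UK'.
Outer: keep shipments rows whose supplier_id is not in that set.
Inner query → {3}

5 | 20 ; 7 | 25 ; 19 | 62 ; 28 | 25 ; 32 | 7 ; 34 | 42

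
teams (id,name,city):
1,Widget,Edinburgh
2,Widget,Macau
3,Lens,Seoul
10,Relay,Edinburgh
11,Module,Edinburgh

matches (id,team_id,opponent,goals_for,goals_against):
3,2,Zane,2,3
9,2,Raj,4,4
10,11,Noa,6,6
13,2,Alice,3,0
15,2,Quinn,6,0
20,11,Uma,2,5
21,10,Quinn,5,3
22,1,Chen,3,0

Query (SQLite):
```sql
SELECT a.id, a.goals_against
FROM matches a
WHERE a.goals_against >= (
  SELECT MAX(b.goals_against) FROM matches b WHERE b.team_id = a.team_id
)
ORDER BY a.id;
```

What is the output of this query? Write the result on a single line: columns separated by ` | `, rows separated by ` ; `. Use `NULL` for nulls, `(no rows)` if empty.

For each matches row a, compute MAX(goals_against) over rows sharing a.team_id.
Keep row a if a.goals_against >= that per-group MAX.
  team_id=1: MAX(goals_against) = 0
  team_id=2: MAX(goals_against) = 4
  team_id=10: MAX(goals_against) = 3
  team_id=11: MAX(goals_against) = 6

9 | 4 ; 10 | 6 ; 21 | 3 ; 22 | 0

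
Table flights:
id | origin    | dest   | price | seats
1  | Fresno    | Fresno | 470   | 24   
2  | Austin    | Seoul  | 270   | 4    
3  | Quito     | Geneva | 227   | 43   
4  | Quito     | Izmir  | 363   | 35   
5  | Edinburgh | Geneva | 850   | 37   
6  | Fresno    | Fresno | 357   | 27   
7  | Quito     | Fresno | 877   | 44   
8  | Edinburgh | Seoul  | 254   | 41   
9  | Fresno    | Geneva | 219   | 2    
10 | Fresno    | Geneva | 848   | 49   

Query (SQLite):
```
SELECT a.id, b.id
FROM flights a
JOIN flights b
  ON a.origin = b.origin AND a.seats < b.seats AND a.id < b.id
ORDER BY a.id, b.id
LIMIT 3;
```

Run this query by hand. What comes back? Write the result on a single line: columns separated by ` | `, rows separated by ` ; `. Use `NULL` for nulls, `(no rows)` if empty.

1 | 6 ; 1 | 10 ; 3 | 7

Pairs (a,b) with same origin, a.seats < b.seats, a.id < b.id.
origin groups: Austin:{2} Edinburgh:{5,8} Fresno:{1,6,9,10} Quito:{3,4,7}
Ordered by (a.id, b.id); first 3.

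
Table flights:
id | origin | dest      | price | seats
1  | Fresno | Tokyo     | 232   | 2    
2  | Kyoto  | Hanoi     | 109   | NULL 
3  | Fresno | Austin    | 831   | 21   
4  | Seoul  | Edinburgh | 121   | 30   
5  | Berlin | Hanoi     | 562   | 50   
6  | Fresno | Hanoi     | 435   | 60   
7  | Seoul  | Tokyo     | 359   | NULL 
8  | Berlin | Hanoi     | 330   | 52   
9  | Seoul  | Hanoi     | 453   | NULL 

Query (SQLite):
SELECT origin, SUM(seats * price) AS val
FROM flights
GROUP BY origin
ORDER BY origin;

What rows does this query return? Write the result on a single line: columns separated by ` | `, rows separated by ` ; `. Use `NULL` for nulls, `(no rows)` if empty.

For each row compute seats * price.
Group by origin; take SUM of the expression per group.
  Berlin: ids {5, 8} → SUM(seats * price)=45260
  Fresno: ids {1, 3, 6} → SUM(seats * price)=44015
  Kyoto: ids {2} → SUM(seats * price)=NULL
  Seoul: ids {4, 7, 9} → SUM(seats * price)=3630

Berlin | 45260 ; Fresno | 44015 ; Kyoto | NULL ; Seoul | 3630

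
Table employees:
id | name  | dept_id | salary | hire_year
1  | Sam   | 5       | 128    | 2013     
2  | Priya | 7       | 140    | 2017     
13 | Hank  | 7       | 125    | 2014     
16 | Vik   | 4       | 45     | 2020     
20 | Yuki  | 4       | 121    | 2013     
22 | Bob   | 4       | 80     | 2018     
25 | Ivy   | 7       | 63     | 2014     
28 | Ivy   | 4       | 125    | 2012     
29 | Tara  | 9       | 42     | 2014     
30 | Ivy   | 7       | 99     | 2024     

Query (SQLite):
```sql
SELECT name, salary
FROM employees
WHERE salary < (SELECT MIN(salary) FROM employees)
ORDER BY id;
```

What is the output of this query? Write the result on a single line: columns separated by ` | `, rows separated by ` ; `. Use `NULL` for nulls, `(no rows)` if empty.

(no rows)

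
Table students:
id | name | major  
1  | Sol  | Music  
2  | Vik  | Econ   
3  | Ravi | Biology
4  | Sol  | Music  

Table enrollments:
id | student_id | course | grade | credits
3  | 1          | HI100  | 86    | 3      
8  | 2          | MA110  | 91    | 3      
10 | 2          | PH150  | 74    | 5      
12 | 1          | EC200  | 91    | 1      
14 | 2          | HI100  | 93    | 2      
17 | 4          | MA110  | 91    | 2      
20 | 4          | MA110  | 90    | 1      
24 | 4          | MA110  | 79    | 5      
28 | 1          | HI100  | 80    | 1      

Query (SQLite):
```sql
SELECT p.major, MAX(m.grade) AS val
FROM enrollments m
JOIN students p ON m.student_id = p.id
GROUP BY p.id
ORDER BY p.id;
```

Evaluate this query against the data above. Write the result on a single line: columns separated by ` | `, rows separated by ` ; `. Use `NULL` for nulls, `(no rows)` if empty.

Music | 91 ; Econ | 93 ; Music | 91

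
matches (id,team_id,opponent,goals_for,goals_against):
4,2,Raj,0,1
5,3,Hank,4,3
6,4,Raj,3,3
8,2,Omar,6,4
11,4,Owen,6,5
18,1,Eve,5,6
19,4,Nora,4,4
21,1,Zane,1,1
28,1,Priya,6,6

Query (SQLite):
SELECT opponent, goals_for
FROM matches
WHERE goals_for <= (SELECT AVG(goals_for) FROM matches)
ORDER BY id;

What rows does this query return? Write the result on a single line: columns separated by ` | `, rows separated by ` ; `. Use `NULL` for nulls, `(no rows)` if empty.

Raj | 0 ; Raj | 3 ; Zane | 1

Scalar subquery: AVG(goals_for) over all matches rows = 3.888889 (≈; comparison uses full precision).
Keep rows where goals_for <= that value.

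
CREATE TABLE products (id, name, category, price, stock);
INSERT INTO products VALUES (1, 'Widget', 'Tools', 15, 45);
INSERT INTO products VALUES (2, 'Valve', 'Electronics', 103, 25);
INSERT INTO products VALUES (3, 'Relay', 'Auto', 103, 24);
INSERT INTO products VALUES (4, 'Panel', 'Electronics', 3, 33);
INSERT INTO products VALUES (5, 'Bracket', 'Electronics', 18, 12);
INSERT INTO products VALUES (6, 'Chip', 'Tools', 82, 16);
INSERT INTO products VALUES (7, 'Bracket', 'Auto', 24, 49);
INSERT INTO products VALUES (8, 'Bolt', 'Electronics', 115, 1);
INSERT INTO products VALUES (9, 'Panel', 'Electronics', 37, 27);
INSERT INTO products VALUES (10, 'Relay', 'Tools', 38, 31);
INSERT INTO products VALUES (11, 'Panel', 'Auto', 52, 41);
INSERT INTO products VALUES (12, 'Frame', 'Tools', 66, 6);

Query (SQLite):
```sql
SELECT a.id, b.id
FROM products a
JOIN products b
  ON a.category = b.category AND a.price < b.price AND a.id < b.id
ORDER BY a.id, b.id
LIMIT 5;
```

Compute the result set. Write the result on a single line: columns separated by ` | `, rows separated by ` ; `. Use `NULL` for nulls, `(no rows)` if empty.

Pairs (a,b) with same category, a.price < b.price, a.id < b.id.
category groups: Auto:{3,7,11} Electronics:{2,4,5,8,9} Tools:{1,6,10,12}
Ordered by (a.id, b.id); first 5.

1 | 6 ; 1 | 10 ; 1 | 12 ; 2 | 8 ; 4 | 5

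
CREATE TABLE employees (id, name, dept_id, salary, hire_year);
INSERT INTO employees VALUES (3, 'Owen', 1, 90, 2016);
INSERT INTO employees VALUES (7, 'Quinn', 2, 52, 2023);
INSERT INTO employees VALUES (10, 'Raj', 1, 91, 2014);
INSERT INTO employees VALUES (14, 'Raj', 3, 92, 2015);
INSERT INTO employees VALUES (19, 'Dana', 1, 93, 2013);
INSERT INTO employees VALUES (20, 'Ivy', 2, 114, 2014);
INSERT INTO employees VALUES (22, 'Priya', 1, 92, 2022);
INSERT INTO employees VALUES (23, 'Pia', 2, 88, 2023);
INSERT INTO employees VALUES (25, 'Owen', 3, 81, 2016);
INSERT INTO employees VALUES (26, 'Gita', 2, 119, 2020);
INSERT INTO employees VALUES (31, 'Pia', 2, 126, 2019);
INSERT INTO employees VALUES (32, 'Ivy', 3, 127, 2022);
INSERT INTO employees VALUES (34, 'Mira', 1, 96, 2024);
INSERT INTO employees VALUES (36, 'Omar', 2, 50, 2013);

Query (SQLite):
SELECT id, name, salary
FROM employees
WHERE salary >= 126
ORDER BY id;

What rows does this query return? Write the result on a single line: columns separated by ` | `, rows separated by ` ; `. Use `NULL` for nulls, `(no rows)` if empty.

salary >= 126: ids {31, 32}

31 | Pia | 126 ; 32 | Ivy | 127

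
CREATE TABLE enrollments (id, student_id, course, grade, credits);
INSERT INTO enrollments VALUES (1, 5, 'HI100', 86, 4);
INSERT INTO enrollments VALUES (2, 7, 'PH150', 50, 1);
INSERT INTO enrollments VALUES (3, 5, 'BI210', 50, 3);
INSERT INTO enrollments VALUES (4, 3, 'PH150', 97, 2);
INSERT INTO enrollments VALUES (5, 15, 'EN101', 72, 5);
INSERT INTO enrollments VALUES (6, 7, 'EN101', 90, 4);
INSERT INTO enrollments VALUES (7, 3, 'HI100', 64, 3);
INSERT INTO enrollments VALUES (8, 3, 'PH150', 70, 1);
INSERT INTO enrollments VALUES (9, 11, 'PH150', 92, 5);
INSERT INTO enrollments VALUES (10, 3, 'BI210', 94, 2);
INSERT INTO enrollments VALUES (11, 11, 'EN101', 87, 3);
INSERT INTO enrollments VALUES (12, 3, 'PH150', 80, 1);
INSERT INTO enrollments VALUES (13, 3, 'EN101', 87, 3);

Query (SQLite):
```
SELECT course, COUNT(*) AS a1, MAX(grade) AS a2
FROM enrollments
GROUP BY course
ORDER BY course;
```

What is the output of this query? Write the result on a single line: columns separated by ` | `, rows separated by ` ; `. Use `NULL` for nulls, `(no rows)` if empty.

Group enrollments by course.
Per group compute: COUNT(*), MAX(grade).
  BI210: ids {3, 10} → COUNT(*)=2, MAX(grade)=94
  EN101: ids {5, 6, 11, 13} → COUNT(*)=4, MAX(grade)=90
  HI100: ids {1, 7} → COUNT(*)=2, MAX(grade)=86
  PH150: ids {2, 4, 8, 9, 12} → COUNT(*)=5, MAX(grade)=97

BI210 | 2 | 94 ; EN101 | 4 | 90 ; HI100 | 2 | 86 ; PH150 | 5 | 97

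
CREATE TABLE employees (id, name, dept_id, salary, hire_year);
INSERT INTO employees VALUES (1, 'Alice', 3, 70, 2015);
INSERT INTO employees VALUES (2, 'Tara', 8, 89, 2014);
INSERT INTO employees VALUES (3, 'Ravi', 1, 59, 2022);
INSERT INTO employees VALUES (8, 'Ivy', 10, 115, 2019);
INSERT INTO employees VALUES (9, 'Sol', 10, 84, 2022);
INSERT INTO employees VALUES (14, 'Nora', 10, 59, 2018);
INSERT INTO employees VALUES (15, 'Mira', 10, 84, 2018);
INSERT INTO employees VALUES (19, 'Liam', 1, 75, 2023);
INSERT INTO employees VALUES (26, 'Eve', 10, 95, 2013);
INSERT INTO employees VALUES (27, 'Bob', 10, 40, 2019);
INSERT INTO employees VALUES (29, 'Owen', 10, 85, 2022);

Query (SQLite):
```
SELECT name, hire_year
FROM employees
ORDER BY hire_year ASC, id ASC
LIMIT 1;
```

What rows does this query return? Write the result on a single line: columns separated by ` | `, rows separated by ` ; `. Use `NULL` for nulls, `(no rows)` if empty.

Eve | 2013

Sort by hire_year asc, tiebreak id asc: (2013, id=26), (2014, id=2), (2015, id=1), (2018, id=14) …. Take first 1.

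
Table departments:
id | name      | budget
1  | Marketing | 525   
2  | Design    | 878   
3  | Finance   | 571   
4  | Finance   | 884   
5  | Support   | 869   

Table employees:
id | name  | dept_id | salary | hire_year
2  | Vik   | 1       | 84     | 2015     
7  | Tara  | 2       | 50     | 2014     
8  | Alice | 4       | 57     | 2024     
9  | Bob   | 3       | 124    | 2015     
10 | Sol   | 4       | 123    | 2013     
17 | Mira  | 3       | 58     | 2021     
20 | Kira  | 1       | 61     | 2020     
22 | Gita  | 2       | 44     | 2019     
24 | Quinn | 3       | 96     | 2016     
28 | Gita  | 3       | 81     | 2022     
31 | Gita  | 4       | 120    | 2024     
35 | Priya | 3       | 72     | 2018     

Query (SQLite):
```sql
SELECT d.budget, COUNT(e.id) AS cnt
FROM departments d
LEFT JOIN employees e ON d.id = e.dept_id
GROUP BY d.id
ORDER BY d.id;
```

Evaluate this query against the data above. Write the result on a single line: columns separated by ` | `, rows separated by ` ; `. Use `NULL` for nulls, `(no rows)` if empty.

525 | 2 ; 878 | 2 ; 571 | 5 ; 884 | 3 ; 869 | 0

LEFT JOIN keeps every departments row; unmatched ones get NULL for employees columns.
Group by departments.id and compute COUNT(e.id). COUNT(col) of an all-NULL group is 0.
  1: ids {2, 20} → COUNT(e.id)=2
  2: ids {7, 22} → COUNT(e.id)=2
  3: ids {9, 17, 24, 28, 35} → COUNT(e.id)=5
  4: ids {8, 10, 31} → COUNT(e.id)=3
  5: ids {—} → COUNT(e.id)=0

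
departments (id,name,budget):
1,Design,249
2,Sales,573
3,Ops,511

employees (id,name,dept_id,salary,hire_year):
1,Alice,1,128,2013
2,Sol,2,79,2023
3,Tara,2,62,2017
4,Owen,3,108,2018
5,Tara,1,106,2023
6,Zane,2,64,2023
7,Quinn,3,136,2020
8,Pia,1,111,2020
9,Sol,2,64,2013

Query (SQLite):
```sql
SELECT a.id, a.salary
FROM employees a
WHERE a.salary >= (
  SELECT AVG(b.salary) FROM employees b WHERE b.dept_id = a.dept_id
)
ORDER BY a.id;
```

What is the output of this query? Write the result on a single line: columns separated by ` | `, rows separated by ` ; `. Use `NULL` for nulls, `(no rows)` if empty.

1 | 128 ; 2 | 79 ; 7 | 136

For each employees row a, compute AVG(salary) over rows sharing a.dept_id.
Keep row a if a.salary >= that per-group AVG.
  dept_id=1: AVG(salary) = 115.0
  dept_id=2: AVG(salary) = 67.25
  dept_id=3: AVG(salary) = 122.0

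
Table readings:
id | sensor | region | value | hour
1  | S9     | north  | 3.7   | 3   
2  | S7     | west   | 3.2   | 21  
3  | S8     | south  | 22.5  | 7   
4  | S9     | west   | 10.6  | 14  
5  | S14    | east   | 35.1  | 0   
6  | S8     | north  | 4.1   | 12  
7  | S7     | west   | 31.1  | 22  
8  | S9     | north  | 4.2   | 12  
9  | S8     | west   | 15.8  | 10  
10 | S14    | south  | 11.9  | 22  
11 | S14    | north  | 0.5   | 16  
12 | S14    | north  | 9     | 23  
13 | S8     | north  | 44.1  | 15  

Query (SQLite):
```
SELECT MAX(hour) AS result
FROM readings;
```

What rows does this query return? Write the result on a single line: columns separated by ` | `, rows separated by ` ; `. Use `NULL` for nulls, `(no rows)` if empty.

23

All hour values: [3, 21, 7, 14, 0, 12, 22, 12, 10, 22, 16, 23, 15].
MAX of non-NULL values = 23.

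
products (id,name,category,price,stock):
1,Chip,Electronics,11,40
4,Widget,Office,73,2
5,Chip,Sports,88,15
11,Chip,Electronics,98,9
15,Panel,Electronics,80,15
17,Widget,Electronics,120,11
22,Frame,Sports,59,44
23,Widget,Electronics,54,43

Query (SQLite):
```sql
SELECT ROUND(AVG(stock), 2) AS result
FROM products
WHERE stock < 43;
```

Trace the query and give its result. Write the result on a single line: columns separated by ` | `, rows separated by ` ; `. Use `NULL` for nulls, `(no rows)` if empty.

15.33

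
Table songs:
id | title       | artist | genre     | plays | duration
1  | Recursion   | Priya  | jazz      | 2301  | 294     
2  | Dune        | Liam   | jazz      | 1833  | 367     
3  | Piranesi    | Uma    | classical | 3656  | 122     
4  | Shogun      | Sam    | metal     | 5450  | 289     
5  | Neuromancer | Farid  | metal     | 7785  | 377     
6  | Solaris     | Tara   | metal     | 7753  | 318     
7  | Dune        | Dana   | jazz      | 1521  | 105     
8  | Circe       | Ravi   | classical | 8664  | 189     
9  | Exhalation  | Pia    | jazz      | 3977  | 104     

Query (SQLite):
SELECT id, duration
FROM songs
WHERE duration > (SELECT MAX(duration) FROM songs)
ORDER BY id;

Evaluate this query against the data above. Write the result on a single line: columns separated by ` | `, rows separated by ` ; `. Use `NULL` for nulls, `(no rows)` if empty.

(no rows)

Scalar subquery: MAX(duration) over all songs rows = 377.
Keep rows where duration > that value.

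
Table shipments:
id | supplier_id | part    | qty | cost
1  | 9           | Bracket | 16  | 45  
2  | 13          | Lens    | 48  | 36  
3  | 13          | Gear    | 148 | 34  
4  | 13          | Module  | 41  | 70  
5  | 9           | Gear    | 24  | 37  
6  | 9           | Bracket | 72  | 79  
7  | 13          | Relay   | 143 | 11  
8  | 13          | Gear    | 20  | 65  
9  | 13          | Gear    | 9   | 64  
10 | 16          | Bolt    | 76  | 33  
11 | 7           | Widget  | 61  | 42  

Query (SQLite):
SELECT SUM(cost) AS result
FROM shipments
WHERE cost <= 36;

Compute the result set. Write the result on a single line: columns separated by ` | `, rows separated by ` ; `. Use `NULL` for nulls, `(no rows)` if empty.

Rows where cost <= 36 → cost values: [36, 34, 11, 33].
SUM of non-NULL values = 114.

114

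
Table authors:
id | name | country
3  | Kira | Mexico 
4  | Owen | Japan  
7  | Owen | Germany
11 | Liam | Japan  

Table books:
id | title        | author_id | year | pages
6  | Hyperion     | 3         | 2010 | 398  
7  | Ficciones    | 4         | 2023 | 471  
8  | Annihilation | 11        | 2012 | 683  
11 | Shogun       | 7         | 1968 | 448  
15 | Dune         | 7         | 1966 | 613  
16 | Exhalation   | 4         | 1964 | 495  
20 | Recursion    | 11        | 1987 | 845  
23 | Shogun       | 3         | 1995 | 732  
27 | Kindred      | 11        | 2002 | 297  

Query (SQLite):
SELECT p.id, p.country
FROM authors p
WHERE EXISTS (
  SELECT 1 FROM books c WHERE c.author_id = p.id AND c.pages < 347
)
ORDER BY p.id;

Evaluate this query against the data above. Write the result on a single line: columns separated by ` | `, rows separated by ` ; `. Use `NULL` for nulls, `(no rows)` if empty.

For each authors row, check whether any books with matching author_id has pages < 347.
Keep rows where that is true.

11 | Japan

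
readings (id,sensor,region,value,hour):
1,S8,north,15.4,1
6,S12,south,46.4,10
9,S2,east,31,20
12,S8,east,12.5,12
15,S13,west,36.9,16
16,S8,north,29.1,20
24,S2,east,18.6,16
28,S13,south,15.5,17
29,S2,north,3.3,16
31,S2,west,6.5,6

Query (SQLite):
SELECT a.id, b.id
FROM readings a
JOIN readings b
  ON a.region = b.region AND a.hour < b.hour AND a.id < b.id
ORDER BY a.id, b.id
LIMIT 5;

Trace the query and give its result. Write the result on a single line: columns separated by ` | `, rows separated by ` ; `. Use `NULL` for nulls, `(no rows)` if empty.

Pairs (a,b) with same region, a.hour < b.hour, a.id < b.id.
region groups: east:{9,12,24} north:{1,16,29} south:{6,28} west:{15,31}
Ordered by (a.id, b.id); first 5.

1 | 16 ; 1 | 29 ; 6 | 28 ; 12 | 24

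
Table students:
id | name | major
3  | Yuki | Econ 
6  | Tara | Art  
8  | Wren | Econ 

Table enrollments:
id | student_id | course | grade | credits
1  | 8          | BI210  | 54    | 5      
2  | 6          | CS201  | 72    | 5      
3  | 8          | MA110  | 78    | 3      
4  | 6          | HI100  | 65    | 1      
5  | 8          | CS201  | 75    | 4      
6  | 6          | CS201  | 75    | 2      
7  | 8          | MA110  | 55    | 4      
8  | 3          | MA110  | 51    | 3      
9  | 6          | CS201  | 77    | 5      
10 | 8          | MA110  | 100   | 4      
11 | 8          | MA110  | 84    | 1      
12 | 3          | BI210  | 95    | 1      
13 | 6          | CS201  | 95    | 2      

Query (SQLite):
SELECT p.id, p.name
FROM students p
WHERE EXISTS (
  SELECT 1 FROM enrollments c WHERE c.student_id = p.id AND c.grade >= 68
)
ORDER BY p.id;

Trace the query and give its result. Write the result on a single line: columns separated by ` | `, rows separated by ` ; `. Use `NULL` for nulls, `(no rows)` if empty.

3 | Yuki ; 6 | Tara ; 8 | Wren

For each students row, check whether any enrollments with matching student_id has grade >= 68.
Keep rows where that is true.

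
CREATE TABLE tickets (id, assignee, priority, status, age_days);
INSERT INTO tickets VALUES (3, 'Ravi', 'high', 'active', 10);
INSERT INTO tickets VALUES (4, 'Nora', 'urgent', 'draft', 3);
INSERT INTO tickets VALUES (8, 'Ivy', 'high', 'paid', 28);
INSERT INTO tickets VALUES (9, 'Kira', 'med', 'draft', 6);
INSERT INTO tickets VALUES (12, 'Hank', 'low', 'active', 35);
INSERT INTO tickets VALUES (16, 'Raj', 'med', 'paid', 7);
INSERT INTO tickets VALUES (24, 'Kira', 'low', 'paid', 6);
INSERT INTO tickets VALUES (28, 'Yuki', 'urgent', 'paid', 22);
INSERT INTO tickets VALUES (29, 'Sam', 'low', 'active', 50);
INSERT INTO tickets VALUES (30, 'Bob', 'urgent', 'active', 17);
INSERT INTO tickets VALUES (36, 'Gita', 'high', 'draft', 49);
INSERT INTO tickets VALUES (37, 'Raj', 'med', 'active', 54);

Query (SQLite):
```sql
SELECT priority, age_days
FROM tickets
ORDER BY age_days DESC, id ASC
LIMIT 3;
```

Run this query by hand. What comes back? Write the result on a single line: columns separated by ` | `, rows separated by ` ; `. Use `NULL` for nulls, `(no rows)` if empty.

Sort by age_days desc, tiebreak id asc: (54, id=37), (50, id=29), (49, id=36), (35, id=12), (28, id=8), (22, id=28) …. Take first 3.

med | 54 ; low | 50 ; high | 49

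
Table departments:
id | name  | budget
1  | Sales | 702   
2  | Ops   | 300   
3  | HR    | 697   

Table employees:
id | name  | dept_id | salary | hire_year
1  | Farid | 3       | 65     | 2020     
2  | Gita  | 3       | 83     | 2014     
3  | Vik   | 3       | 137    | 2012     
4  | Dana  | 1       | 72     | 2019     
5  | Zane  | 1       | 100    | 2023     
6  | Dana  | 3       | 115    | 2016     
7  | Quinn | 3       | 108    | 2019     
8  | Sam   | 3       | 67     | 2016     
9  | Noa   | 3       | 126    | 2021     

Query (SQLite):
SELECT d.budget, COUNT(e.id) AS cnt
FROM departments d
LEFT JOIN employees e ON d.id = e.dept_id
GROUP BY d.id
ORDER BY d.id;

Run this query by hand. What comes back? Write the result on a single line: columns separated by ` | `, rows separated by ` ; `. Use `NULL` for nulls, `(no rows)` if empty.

702 | 2 ; 300 | 0 ; 697 | 7

LEFT JOIN keeps every departments row; unmatched ones get NULL for employees columns.
Group by departments.id and compute COUNT(e.id). COUNT(col) of an all-NULL group is 0.
  1: ids {4, 5} → COUNT(e.id)=2
  2: ids {—} → COUNT(e.id)=0
  3: ids {1, 2, 3, 6, 7, 8, 9} → COUNT(e.id)=7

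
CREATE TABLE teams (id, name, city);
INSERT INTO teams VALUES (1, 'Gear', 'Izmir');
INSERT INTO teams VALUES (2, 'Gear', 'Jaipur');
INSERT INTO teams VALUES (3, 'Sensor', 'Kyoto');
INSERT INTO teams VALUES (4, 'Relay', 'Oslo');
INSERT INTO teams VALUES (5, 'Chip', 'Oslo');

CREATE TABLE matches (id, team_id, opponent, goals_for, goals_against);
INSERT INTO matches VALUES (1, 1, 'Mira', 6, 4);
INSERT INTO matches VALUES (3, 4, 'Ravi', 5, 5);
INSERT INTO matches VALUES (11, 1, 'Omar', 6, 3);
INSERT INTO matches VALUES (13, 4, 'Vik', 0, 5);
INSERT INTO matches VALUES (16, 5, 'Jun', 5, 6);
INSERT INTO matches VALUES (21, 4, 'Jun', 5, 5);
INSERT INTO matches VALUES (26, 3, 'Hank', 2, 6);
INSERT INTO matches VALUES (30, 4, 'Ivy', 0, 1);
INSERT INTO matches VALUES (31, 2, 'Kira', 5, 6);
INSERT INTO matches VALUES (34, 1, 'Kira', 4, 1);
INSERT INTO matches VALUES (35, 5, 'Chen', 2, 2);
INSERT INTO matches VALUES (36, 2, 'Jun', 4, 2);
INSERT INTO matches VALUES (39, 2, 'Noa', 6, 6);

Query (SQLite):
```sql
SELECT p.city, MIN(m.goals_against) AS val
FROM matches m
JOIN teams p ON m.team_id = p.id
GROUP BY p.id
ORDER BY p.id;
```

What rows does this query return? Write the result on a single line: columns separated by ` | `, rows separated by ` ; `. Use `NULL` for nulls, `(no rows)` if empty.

Join each matches row to its teams via team_id.
Group joined rows by teams.id; compute MIN(m.goals_against) per group.
  1: ids {1, 11, 34} → MIN(m.goals_against)=1
  2: ids {31, 36, 39} → MIN(m.goals_against)=2
  3: ids {26} → MIN(m.goals_against)=6
  4: ids {3, 13, 21, 30} → MIN(m.goals_against)=1
  5: ids {16, 35} → MIN(m.goals_against)=2

Izmir | 1 ; Jaipur | 2 ; Kyoto | 6 ; Oslo | 1 ; Oslo | 2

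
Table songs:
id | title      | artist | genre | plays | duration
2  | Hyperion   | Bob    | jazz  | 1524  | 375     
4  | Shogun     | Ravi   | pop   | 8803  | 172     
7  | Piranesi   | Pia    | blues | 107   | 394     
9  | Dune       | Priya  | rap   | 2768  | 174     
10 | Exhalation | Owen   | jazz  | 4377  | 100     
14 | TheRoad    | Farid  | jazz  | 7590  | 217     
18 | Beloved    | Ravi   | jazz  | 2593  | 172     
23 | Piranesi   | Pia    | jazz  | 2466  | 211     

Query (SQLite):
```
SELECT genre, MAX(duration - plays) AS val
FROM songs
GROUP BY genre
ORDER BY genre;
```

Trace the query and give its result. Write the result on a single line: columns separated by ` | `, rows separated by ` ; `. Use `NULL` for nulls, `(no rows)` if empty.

blues | 287 ; jazz | -1149 ; pop | -8631 ; rap | -2594

For each row compute duration - plays.
Group by genre; take MAX of the expression per group.
  blues: ids {7} → MAX(duration - plays)=287
  jazz: ids {2, 10, 14, 18, 23} → MAX(duration - plays)=-1149
  pop: ids {4} → MAX(duration - plays)=-8631
  rap: ids {9} → MAX(duration - plays)=-2594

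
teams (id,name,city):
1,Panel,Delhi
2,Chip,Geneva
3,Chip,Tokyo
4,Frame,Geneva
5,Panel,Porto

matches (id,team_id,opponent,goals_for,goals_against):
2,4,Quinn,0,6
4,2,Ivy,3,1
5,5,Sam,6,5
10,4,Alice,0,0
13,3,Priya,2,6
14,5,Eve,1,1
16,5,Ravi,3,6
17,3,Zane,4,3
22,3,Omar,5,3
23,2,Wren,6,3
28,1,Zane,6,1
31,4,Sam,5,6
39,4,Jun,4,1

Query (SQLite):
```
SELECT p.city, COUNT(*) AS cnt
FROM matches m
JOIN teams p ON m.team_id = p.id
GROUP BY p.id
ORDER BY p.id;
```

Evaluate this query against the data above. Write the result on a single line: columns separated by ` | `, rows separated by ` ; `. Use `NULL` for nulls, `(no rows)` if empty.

Join each matches row to its teams via team_id.
Group joined rows by teams.id; compute COUNT(*) per group.
  1: ids {28} → COUNT(*)=1
  2: ids {4, 23} → COUNT(*)=2
  3: ids {13, 17, 22} → COUNT(*)=3
  4: ids {2, 10, 31, 39} → COUNT(*)=4
  5: ids {5, 14, 16} → COUNT(*)=3

Delhi | 1 ; Geneva | 2 ; Tokyo | 3 ; Geneva | 4 ; Porto | 3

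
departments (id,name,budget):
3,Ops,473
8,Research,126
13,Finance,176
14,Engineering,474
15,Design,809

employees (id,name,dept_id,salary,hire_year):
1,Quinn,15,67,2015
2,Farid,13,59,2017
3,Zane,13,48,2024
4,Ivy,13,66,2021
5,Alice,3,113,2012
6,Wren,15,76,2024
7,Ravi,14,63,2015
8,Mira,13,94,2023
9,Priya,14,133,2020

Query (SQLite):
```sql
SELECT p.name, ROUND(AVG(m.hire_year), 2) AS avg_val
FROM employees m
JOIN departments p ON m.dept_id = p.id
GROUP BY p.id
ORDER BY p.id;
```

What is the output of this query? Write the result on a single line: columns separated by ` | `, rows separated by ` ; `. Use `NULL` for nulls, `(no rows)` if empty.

Ops | 2012 ; Finance | 2021.25 ; Engineering | 2017.5 ; Design | 2019.5

Join each employees row to its departments via dept_id.
Group joined rows by departments.id; compute ROUND(AVG(m.hire_year), 2) per group.
  3: ids {5} → ROUND(AVG(m.hire_year), 2)=2012
  13: ids {2, 3, 4, 8} → ROUND(AVG(m.hire_year), 2)=2021.25
  14: ids {7, 9} → ROUND(AVG(m.hire_year), 2)=2017.5
  15: ids {1, 6} → ROUND(AVG(m.hire_year), 2)=2019.5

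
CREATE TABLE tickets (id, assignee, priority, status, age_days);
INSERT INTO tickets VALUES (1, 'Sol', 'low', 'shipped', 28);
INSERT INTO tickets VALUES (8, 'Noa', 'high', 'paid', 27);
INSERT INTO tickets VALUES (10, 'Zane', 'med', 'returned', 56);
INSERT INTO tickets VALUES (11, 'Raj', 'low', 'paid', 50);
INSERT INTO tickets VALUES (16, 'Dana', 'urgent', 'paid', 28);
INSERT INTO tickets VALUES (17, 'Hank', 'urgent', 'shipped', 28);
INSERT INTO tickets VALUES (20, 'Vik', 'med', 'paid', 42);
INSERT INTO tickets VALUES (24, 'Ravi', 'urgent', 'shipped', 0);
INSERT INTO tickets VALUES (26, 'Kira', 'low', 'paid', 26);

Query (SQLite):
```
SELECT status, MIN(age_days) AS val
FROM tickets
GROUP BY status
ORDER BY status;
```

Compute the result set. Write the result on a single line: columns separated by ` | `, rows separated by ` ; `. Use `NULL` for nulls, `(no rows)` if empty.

paid | 26 ; returned | 56 ; shipped | 0

Partition tickets by status; compute MIN(age_days) within each group.
  paid: ids {8, 11, 16, 20, 26} → MIN(age_days)=26
  returned: ids {10} → MIN(age_days)=56
  shipped: ids {1, 17, 24} → MIN(age_days)=0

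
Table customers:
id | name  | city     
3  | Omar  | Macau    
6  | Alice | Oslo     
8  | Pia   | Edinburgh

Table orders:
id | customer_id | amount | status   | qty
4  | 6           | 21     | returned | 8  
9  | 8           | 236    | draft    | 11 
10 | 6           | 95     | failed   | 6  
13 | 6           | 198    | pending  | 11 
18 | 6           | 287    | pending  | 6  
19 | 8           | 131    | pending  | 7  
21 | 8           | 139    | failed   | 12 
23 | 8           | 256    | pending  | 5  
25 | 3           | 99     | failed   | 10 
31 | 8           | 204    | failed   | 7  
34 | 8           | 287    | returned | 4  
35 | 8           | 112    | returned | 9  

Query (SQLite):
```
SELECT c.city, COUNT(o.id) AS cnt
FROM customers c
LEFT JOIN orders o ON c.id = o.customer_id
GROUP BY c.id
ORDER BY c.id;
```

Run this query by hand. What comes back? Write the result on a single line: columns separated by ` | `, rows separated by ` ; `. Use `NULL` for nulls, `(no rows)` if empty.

LEFT JOIN keeps every customers row; unmatched ones get NULL for orders columns.
Group by customers.id and compute COUNT(o.id). COUNT(col) of an all-NULL group is 0.
  3: ids {25} → COUNT(o.id)=1
  6: ids {4, 10, 13, 18} → COUNT(o.id)=4
  8: ids {9, 19, 21, 23, 31, 34, 35} → COUNT(o.id)=7

Macau | 1 ; Oslo | 4 ; Edinburgh | 7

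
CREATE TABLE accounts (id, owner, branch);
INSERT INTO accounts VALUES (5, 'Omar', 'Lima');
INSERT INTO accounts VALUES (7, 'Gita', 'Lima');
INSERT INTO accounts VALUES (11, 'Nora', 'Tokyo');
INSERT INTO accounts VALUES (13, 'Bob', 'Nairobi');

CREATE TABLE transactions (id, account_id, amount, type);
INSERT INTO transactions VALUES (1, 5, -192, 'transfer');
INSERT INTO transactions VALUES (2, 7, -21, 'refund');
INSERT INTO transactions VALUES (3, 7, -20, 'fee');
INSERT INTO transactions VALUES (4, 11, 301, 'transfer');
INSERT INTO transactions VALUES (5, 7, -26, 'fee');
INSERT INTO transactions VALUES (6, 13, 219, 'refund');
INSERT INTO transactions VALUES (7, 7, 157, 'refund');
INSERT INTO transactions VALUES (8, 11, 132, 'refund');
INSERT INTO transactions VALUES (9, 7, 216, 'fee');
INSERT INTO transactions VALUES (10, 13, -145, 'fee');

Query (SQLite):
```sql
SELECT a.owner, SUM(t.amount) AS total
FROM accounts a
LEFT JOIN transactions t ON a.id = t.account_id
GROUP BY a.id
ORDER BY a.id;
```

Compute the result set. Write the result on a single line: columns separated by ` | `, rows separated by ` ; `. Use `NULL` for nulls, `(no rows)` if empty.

LEFT JOIN keeps every accounts row; unmatched ones get NULL for transactions columns.
Group by accounts.id and compute SUM(t.amount). SUM over an all-NULL group is NULL.
  5: ids {1} → SUM(t.amount)=-192
  7: ids {2, 3, 5, 7, 9} → SUM(t.amount)=306
  11: ids {4, 8} → SUM(t.amount)=433
  13: ids {6, 10} → SUM(t.amount)=74

Omar | -192 ; Gita | 306 ; Nora | 433 ; Bob | 74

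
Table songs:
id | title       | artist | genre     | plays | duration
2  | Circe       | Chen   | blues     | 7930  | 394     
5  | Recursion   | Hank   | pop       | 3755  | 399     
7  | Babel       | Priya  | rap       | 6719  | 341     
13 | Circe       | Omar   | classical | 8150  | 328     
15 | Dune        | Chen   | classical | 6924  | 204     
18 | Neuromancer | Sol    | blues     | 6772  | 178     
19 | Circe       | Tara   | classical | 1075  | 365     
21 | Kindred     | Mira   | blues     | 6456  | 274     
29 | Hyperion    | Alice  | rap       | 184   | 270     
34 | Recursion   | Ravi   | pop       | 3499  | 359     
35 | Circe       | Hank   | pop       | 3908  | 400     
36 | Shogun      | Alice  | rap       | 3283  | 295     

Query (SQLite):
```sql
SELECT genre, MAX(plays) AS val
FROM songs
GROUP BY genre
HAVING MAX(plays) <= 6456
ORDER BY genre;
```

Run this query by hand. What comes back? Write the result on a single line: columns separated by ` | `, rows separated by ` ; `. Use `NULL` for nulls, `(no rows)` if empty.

pop | 3908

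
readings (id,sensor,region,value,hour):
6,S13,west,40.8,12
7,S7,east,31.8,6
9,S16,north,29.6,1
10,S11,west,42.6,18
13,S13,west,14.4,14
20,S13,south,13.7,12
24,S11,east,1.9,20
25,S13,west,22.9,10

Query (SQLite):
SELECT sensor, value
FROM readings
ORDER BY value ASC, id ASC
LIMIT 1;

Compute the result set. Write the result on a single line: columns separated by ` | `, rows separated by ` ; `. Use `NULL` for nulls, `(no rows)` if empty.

S11 | 1.9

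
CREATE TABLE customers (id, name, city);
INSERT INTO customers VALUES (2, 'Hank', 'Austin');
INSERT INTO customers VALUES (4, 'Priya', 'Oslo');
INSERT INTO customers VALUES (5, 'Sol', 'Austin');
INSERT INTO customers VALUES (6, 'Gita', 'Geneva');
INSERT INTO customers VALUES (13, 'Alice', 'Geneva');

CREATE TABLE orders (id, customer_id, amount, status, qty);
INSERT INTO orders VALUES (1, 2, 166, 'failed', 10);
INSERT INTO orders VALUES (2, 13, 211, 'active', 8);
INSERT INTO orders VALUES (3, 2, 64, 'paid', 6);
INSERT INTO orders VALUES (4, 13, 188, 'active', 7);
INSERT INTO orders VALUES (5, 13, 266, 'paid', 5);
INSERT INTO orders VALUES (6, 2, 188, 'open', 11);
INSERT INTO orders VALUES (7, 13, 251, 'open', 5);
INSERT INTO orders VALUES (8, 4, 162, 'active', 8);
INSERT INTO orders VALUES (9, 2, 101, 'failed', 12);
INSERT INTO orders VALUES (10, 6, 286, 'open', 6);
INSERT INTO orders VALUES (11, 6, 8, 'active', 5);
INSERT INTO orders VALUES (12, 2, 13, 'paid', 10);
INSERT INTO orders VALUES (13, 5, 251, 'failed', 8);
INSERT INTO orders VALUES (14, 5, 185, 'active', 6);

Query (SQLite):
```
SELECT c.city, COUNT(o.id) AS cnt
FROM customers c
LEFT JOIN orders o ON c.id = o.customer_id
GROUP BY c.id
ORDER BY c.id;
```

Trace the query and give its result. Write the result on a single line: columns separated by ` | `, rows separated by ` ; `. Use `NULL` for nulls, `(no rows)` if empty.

Austin | 5 ; Oslo | 1 ; Austin | 2 ; Geneva | 2 ; Geneva | 4

LEFT JOIN keeps every customers row; unmatched ones get NULL for orders columns.
Group by customers.id and compute COUNT(o.id). COUNT(col) of an all-NULL group is 0.
  2: ids {1, 3, 6, 9, 12} → COUNT(o.id)=5
  4: ids {8} → COUNT(o.id)=1
  5: ids {13, 14} → COUNT(o.id)=2
  6: ids {10, 11} → COUNT(o.id)=2
  13: ids {2, 4, 5, 7} → COUNT(o.id)=4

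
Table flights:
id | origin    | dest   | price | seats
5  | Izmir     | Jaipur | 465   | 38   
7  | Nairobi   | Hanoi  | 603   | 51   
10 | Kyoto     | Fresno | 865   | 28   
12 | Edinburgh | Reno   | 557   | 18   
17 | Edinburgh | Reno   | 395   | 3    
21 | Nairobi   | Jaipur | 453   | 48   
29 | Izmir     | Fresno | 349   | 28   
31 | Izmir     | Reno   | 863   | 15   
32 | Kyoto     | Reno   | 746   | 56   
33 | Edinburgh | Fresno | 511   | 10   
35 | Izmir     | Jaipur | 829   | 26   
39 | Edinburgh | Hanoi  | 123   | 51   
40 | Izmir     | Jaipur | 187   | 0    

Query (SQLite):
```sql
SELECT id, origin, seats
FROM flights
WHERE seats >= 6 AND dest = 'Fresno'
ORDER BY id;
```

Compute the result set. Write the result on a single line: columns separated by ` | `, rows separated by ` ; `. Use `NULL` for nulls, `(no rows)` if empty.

seats >= 6: ids {5, 7, 10, 12, 21, 29, 31, 32, 33, 35, 39}
dest = 'Fresno': ids {10, 29, 33}
Combine with AND.

10 | Kyoto | 28 ; 29 | Izmir | 28 ; 33 | Edinburgh | 10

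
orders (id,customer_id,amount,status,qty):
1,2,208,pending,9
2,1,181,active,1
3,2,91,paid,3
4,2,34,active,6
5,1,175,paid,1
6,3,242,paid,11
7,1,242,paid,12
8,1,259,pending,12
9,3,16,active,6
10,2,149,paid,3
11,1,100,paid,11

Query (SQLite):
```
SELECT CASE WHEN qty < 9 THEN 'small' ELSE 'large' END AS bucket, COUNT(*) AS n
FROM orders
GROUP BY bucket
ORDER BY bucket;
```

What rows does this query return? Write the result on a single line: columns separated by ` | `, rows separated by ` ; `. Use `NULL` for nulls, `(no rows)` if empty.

large | 5 ; small | 6

Bucket rows by qty < 9 → 'small' else 'large'; count each bucket.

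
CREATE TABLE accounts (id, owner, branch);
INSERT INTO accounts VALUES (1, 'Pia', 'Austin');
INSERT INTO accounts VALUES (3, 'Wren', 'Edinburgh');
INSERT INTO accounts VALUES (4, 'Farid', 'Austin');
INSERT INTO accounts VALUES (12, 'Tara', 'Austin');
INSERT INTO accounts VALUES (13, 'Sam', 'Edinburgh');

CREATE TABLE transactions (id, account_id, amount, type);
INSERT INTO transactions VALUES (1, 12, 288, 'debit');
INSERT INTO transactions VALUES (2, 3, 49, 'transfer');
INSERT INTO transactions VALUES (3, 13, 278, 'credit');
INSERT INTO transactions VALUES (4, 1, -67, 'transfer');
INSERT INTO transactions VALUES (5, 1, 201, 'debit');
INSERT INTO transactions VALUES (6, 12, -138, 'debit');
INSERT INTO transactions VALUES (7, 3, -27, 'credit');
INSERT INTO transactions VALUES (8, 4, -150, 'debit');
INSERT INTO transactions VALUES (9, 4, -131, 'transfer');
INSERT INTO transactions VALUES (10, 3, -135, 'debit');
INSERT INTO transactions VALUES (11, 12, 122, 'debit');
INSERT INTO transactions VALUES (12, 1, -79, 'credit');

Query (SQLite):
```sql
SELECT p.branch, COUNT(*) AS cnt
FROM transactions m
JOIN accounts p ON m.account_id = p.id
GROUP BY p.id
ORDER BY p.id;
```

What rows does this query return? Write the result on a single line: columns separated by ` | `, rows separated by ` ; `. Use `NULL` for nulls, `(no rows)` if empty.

Austin | 3 ; Edinburgh | 3 ; Austin | 2 ; Austin | 3 ; Edinburgh | 1

Join each transactions row to its accounts via account_id.
Group joined rows by accounts.id; compute COUNT(*) per group.
  1: ids {4, 5, 12} → COUNT(*)=3
  3: ids {2, 7, 10} → COUNT(*)=3
  4: ids {8, 9} → COUNT(*)=2
  12: ids {1, 6, 11} → COUNT(*)=3
  13: ids {3} → COUNT(*)=1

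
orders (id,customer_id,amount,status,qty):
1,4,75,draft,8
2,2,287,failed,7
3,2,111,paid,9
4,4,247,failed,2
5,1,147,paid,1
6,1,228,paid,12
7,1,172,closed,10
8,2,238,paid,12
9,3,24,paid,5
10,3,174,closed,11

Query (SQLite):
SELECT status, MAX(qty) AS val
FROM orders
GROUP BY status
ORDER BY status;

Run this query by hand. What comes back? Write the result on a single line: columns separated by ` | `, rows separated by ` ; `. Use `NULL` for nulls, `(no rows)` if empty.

Partition orders by status; compute MAX(qty) within each group.
  closed: ids {7, 10} → MAX(qty)=11
  draft: ids {1} → MAX(qty)=8
  failed: ids {2, 4} → MAX(qty)=7
  paid: ids {3, 5, 6, 8, 9} → MAX(qty)=12

closed | 11 ; draft | 8 ; failed | 7 ; paid | 12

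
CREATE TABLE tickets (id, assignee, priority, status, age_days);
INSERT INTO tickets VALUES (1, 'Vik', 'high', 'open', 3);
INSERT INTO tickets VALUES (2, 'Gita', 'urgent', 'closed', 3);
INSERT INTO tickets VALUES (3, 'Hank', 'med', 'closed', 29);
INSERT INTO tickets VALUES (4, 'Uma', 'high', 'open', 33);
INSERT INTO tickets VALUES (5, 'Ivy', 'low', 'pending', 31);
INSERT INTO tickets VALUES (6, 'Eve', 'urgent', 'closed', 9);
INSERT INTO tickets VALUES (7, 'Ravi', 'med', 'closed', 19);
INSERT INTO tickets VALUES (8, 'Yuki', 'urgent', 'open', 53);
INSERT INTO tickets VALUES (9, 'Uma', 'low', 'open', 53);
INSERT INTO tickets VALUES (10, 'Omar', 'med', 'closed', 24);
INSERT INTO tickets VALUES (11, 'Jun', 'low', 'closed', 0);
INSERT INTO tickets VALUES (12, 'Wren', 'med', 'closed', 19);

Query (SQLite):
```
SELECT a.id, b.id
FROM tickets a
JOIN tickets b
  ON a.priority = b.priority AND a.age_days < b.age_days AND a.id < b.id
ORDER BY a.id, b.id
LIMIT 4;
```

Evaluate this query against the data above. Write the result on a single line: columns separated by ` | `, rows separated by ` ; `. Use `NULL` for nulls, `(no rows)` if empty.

1 | 4 ; 2 | 6 ; 2 | 8 ; 5 | 9

Pairs (a,b) with same priority, a.age_days < b.age_days, a.id < b.id.
priority groups: high:{1,4} low:{5,9,11} med:{3,7,10,12} urgent:{2,6,8}
Ordered by (a.id, b.id); first 4.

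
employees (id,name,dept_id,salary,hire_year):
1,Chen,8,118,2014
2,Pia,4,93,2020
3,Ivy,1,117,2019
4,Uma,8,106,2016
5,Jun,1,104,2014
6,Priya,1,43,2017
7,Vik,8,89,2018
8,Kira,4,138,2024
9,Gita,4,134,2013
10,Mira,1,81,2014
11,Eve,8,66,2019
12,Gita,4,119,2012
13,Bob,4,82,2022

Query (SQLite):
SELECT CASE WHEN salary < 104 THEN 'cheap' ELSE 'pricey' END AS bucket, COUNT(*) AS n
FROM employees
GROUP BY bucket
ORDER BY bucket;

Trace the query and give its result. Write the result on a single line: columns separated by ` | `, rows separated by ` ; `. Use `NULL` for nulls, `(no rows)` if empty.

cheap | 6 ; pricey | 7

Bucket rows by salary < 104 → 'cheap' else 'pricey'; count each bucket.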